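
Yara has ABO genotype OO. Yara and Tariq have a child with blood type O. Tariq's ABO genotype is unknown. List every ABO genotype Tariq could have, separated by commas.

For each candidate genotype of Tariq, check whether crossing it with OO can produce every observed child phenotype.
  AA → possible child types {A} ✗
  AB → possible child types {A, B} ✗
  AO → possible child types {O, A} ✓
  BB → possible child types {B} ✗
  BO → possible child types {O, B} ✓
  OO → possible child types {O} ✓

AO, BO, OO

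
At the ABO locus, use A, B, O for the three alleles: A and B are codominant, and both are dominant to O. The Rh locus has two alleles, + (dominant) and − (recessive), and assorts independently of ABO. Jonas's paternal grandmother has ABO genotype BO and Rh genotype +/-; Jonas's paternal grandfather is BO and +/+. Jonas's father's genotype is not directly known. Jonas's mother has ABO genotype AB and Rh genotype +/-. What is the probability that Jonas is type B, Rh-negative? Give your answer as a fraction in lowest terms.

1/16

Jonas's father's ABO genotype from BO × BO: 1/4 BB, 1/2 BO, 1/4 OO.
Crossing each possibility with the mother AB and summing P(type B): 1/4·1/2 + 1/2·1/2 + 1/4·1/2 = 1/2.
Similarly for Rh via the father's Rh distribution: P(Rh-) = 1/8.
Independent loci: 1/2 × 1/8 = 1/16.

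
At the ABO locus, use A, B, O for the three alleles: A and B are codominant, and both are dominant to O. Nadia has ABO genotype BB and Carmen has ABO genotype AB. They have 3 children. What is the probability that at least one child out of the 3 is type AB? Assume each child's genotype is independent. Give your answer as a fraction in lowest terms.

ABO cross BB × AB → 1/2 B, 1/2 AB.
So P(type AB) = 1/2 per child.
P(none) = (1/2)^3 = 1/8; P(at least one) = 1 − 1/8 = 7/8.

7/8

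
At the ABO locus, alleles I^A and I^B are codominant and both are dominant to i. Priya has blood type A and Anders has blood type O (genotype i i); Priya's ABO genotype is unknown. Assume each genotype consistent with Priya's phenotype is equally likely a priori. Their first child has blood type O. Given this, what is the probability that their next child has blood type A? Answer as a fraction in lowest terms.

1/2

Possible genotypes: Priya ∈ {I^A I^A, I^A i}; Anders ∈ {i i}.
Weight each parental genotype pair by prior × P(type-O child):
  I^A i × i i: posterior weight 1; P(next child type A) = 1/2.
Weighted sum = 1/2.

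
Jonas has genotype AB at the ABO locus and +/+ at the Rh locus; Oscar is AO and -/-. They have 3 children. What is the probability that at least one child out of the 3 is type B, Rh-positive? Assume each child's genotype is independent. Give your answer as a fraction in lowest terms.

ABO cross AB × AO → 1/2 A, 1/4 B, 1/4 AB.
Rh cross +/+ × -/- → 1 Rh+; so P(type B, Rh-positive) = 1/4 × 1 = 1/4 per child.
P(none) = (3/4)^3 = 27/64; P(at least one) = 1 − 27/64 = 37/64.

37/64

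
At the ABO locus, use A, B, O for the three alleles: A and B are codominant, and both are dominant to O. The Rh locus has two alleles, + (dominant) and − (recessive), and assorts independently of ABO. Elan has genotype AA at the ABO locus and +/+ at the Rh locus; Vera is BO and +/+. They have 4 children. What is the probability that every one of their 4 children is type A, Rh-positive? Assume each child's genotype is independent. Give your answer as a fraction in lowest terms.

1/16

ABO cross AA × BO → 1/2 A, 1/2 AB.
Rh cross +/+ × +/+ → 1 Rh+; so P(type A, Rh-positive) = 1/2 × 1 = 1/2 per child.
All 4 independent: (1/2)^4 = 1/16.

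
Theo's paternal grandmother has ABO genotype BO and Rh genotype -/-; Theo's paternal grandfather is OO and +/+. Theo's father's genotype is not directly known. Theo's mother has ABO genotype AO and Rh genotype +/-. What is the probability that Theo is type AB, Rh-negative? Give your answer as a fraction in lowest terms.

Theo's father's ABO genotype from BO × OO: 1/2 BO, 1/2 OO.
Crossing each possibility with the mother AO and summing P(type AB): 1/2·1/4 + 1/2·0 = 1/8.
Similarly for Rh via the father's Rh distribution: P(Rh-) = 1/4.
Independent loci: 1/8 × 1/4 = 1/32.

1/32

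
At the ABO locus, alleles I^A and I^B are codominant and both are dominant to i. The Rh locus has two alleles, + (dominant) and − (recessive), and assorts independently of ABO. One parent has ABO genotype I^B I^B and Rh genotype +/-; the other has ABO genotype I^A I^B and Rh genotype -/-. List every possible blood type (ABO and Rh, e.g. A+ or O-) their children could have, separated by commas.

B+, B-, AB+, AB-

Gametes from I^B I^B × I^A I^B give offspring ABO genotypes I^A I^B, I^B I^B, i.e. phenotypes B, AB.
Rh cross +/- × -/- → phenotypes Rh+, Rh-.
Combining independently: B+, B-, AB+, AB-.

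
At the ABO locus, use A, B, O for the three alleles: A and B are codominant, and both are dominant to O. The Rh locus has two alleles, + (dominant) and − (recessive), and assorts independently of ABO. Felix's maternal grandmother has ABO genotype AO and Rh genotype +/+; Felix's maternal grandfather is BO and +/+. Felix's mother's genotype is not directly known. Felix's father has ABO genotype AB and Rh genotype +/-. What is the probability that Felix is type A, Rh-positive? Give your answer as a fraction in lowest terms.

Felix's mother's ABO genotype from AO × BO: 1/4 AB, 1/4 AO, 1/4 BO, 1/4 OO.
Crossing each possibility with the father AB and summing P(type A): 1/4·1/4 + 1/4·1/2 + 1/4·1/4 + 1/4·1/2 = 3/8.
Similarly for Rh via the mother's Rh distribution: P(Rh+) = 1.
Independent loci: 3/8 × 1 = 3/8.

3/8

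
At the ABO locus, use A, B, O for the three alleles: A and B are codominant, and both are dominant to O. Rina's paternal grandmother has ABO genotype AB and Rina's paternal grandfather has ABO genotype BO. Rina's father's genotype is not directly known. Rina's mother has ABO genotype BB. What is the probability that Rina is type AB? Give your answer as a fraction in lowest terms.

1/4

Rina's father's ABO genotype from AB × BO: 1/4 AB, 1/4 AO, 1/4 BB, 1/4 BO.
Crossing each possibility with the mother BB and summing P(type AB): 1/4·1/2 + 1/4·1/2 + 1/4·0 + 1/4·0 = 1/4.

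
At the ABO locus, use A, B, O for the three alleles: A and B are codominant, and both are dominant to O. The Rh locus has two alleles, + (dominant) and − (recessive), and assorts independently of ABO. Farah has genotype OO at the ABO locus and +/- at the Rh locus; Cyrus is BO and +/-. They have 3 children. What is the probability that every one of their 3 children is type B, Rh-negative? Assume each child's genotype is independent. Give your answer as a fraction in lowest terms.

ABO cross OO × BO → 1/2 O, 1/2 B.
Rh cross +/- × +/- → 3/4 Rh+, 1/4 Rh-; so P(type B, Rh-negative) = 1/2 × 1/4 = 1/8 per child.
All 3 independent: (1/8)^3 = 1/512.

1/512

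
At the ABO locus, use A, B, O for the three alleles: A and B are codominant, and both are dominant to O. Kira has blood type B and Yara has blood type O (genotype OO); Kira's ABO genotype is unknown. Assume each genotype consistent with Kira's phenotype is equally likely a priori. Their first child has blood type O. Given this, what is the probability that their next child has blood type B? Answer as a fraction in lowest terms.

Possible genotypes: Kira ∈ {BB, BO}; Yara ∈ {OO}.
Weight each parental genotype pair by prior × P(type-O child):
  BO × OO: posterior weight 1; P(next child type B) = 1/2.
Weighted sum = 1/2.

1/2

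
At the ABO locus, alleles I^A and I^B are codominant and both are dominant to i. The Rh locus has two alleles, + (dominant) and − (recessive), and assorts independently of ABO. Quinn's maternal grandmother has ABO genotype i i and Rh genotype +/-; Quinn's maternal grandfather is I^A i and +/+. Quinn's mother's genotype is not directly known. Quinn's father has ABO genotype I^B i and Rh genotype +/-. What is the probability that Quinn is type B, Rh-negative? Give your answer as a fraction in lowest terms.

3/64

Quinn's mother's ABO genotype from i i × I^A i: 1/2 I^A i, 1/2 i i.
Crossing each possibility with the father I^B i and summing P(type B): 1/2·1/4 + 1/2·1/2 = 3/8.
Similarly for Rh via the mother's Rh distribution: P(Rh-) = 1/8.
Independent loci: 3/8 × 1/8 = 3/64.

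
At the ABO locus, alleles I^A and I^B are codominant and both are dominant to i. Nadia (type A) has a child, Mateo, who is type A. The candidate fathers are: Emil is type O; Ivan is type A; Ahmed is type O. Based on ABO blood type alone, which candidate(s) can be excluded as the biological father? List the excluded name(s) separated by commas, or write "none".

none

A candidate is excluded only if no genotype consistent with his phenotype could produce a type A child with a type A mother.
Every candidate has at least one consistent genotype combination, so none can be excluded.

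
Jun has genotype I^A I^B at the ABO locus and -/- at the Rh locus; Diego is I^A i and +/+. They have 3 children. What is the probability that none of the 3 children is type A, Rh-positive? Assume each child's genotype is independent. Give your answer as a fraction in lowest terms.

1/8

ABO cross I^A I^B × I^A i → 1/2 A, 1/4 B, 1/4 AB.
Rh cross -/- × +/+ → 1 Rh+; so P(type A, Rh-positive) = 1/2 × 1 = 1/2 per child.
P(not type A, Rh-positive) = 1/2 for one child; (1/2)^3 = 1/8.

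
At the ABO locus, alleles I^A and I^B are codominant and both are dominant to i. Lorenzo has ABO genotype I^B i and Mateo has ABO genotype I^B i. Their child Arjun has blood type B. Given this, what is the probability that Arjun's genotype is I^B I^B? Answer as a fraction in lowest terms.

Cross I^B i × I^B i → 1/4 I^B I^B, 1/2 I^B i, 1/4 i i.
Type-B genotypes among offspring: I^B I^B (1/4), I^B i (1/2); total 3/4.
P(I^B I^B | type B) = (1/4) / (3/4) = 1/3.

1/3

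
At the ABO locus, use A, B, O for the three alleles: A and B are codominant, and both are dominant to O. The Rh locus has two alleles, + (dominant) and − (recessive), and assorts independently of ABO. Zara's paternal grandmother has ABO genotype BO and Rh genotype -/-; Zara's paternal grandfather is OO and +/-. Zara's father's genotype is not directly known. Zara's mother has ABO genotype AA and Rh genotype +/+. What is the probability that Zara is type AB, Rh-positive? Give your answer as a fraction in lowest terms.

1/4

Zara's father's ABO genotype from BO × OO: 1/2 BO, 1/2 OO.
Crossing each possibility with the mother AA and summing P(type AB): 1/2·1/2 + 1/2·0 = 1/4.
Similarly for Rh via the father's Rh distribution: P(Rh+) = 1.
Independent loci: 1/4 × 1 = 1/4.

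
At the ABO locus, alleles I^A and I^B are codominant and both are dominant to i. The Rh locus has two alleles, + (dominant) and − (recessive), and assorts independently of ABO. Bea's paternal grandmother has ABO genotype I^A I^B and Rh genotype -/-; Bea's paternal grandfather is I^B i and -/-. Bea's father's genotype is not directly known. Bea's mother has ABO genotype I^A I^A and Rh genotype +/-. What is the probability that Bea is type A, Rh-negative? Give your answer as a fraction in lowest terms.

1/4

Bea's father's ABO genotype from I^A I^B × I^B i: 1/4 I^A I^B, 1/4 I^A i, 1/4 I^B I^B, 1/4 I^B i.
Crossing each possibility with the mother I^A I^A and summing P(type A): 1/4·1/2 + 1/4·1 + 1/4·0 + 1/4·1/2 = 1/2.
Similarly for Rh via the father's Rh distribution: P(Rh-) = 1/2.
Independent loci: 1/2 × 1/2 = 1/4.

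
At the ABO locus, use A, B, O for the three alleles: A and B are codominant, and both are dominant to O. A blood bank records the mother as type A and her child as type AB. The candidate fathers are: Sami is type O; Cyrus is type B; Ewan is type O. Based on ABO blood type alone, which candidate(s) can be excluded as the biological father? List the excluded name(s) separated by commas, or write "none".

A candidate is excluded only if no genotype consistent with his phenotype could produce a type AB child with a type A mother.
Sami (type O): no genotype consistent with that phenotype can produce a type-AB child with a type-A mother.
Ewan (type O): no genotype consistent with that phenotype can produce a type-AB child with a type-A mother.

Sami, Ewan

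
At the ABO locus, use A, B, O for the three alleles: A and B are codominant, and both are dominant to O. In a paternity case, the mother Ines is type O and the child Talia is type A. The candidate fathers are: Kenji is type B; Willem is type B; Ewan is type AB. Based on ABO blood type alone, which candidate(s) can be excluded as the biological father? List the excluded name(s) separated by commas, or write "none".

Kenji, Willem

A candidate is excluded only if no genotype consistent with his phenotype could produce a type A child with a type O mother.
Kenji (type B): no genotype consistent with that phenotype can produce a type-A child with a type-O mother.
Willem (type B): no genotype consistent with that phenotype can produce a type-A child with a type-O mother.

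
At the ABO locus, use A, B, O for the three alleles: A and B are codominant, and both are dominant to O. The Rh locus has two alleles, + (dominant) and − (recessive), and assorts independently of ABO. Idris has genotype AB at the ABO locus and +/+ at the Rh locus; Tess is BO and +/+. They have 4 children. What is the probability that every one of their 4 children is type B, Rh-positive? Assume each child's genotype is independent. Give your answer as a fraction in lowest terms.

1/16

ABO cross AB × BO → 1/4 A, 1/2 B, 1/4 AB.
Rh cross +/+ × +/+ → 1 Rh+; so P(type B, Rh-positive) = 1/2 × 1 = 1/2 per child.
All 4 independent: (1/2)^4 = 1/16.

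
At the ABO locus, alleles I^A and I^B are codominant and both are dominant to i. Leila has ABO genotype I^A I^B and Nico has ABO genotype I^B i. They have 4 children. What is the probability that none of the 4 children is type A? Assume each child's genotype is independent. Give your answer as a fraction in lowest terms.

ABO cross I^A I^B × I^B i → 1/4 A, 1/2 B, 1/4 AB.
So P(type A) = 1/4 per child.
P(not type A) = 3/4 for one child; (3/4)^4 = 81/256.

81/256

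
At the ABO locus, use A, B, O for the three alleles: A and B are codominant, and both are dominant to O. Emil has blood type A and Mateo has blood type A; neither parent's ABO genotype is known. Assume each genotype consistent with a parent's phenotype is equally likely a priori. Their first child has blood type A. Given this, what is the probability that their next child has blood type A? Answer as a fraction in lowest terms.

Possible genotypes: Emil ∈ {AA, AO}; Mateo ∈ {AA, AO}.
Weight each parental genotype pair by prior × P(type-A child):
  AA × AA: posterior weight 4/15; P(next child type A) = 1.
  AA × AO: posterior weight 4/15; P(next child type A) = 1.
  AO × AA: posterior weight 4/15; P(next child type A) = 1.
  AO × AO: posterior weight 1/5; P(next child type A) = 3/4.
Weighted sum = 19/20.

19/20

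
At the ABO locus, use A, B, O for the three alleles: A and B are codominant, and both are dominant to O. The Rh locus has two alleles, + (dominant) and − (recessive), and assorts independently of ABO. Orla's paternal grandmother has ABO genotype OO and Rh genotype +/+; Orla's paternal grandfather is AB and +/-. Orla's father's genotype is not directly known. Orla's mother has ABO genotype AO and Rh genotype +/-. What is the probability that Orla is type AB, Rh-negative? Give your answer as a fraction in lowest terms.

1/64

Orla's father's ABO genotype from OO × AB: 1/2 AO, 1/2 BO.
Crossing each possibility with the mother AO and summing P(type AB): 1/2·0 + 1/2·1/4 = 1/8.
Similarly for Rh via the father's Rh distribution: P(Rh-) = 1/8.
Independent loci: 1/8 × 1/8 = 1/64.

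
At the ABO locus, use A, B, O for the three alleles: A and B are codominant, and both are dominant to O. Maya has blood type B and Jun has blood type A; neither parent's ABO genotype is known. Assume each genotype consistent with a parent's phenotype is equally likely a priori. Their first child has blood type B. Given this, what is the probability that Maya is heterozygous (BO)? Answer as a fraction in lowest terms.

Possible genotypes: Maya ∈ {BB, BO}; Jun ∈ {AA, AO}.
Weight each parental genotype pair by prior × P(type-B child):
  BB × AO: posterior weight 2/3.
  BO × AO: posterior weight 1/3.
Sum the posterior weight over pairs where Maya is BO: 1/3.

1/3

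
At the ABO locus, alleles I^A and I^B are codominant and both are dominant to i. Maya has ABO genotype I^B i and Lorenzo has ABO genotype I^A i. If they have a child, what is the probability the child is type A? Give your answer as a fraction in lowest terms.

1/4

ABO cross I^B i × I^A i → offspring phenotypes: 1/4 O, 1/4 A, 1/4 B, 1/4 AB.
So P(type A) = 1/4.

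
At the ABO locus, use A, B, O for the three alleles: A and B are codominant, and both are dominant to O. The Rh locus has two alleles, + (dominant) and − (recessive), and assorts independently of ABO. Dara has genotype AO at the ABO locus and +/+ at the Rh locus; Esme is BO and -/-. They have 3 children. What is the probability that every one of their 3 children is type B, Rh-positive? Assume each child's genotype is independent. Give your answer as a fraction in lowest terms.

1/64

ABO cross AO × BO → 1/4 O, 1/4 A, 1/4 B, 1/4 AB.
Rh cross +/+ × -/- → 1 Rh+; so P(type B, Rh-positive) = 1/4 × 1 = 1/4 per child.
All 3 independent: (1/4)^3 = 1/64.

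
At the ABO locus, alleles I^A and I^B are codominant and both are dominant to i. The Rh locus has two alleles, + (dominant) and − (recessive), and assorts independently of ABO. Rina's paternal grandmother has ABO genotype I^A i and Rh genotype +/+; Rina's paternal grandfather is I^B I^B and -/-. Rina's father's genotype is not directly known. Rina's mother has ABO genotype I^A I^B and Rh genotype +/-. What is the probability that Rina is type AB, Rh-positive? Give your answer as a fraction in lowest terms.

9/32

Rina's father's ABO genotype from I^A i × I^B I^B: 1/2 I^A I^B, 1/2 I^B i.
Crossing each possibility with the mother I^A I^B and summing P(type AB): 1/2·1/2 + 1/2·1/4 = 3/8.
Similarly for Rh via the father's Rh distribution: P(Rh+) = 3/4.
Independent loci: 3/8 × 3/4 = 9/32.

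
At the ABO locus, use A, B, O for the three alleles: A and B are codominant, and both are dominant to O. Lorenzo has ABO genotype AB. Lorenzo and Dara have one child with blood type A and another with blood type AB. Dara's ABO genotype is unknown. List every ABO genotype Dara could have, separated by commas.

AA, AB, AO, BO

For each candidate genotype of Dara, check whether crossing it with AB can produce every observed child phenotype.
  AA → possible child types {A, AB} ✓
  AB → possible child types {A, B, AB} ✓
  AO → possible child types {A, B, AB} ✓
  BB → possible child types {B, AB} ✗
  BO → possible child types {A, B, AB} ✓
  OO → possible child types {A, B} ✗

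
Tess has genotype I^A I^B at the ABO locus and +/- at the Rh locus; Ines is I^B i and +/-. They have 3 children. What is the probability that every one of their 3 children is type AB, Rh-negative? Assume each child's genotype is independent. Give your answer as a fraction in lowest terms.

ABO cross I^A I^B × I^B i → 1/4 A, 1/2 B, 1/4 AB.
Rh cross +/- × +/- → 3/4 Rh+, 1/4 Rh-; so P(type AB, Rh-negative) = 1/4 × 1/4 = 1/16 per child.
All 3 independent: (1/16)^3 = 1/4096.

1/4096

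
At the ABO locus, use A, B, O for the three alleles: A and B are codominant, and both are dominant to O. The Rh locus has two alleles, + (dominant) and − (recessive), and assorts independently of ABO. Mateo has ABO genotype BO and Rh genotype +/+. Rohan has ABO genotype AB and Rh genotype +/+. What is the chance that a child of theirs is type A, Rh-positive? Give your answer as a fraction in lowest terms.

1/4

ABO cross BO × AB → offspring phenotypes: 1/4 A, 1/2 B, 1/4 AB.
Rh cross +/+ × +/+ → 1 Rh+.
Independent loci: P(type A, Rh-positive) = 1/4 × 1 = 1/4.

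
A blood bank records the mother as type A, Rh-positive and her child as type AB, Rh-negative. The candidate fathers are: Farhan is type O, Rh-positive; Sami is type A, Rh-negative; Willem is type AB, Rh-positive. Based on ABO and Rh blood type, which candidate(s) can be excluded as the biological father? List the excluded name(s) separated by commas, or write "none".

Farhan, Sami

A candidate is excluded only if no genotype consistent with his phenotype could produce a type AB, Rh-negative child with a type A, Rh-positive mother.
Farhan (type O, Rh+): no genotype consistent with that phenotype can produce a type-AB Rh- child with a type-A mother.
Sami (type A, Rh-): no genotype consistent with that phenotype can produce a type-AB Rh- child with a type-A mother.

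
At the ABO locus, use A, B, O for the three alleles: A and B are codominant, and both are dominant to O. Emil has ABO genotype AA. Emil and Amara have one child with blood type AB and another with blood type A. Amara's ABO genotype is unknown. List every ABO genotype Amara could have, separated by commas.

AB, BO

For each candidate genotype of Amara, check whether crossing it with AA can produce every observed child phenotype.
  AA → possible child types {A} ✗
  AB → possible child types {A, AB} ✓
  AO → possible child types {A} ✗
  BB → possible child types {AB} ✗
  BO → possible child types {A, AB} ✓
  OO → possible child types {A} ✗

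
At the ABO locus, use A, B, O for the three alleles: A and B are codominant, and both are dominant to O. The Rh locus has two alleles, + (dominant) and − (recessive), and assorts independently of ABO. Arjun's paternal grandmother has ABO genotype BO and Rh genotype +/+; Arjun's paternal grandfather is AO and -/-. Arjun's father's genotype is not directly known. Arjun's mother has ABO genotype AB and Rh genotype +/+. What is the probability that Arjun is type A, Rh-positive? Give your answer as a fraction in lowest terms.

Arjun's father's ABO genotype from BO × AO: 1/4 AB, 1/4 AO, 1/4 BO, 1/4 OO.
Crossing each possibility with the mother AB and summing P(type A): 1/4·1/4 + 1/4·1/2 + 1/4·1/4 + 1/4·1/2 = 3/8.
Similarly for Rh via the father's Rh distribution: P(Rh+) = 1.
Independent loci: 3/8 × 1 = 3/8.

3/8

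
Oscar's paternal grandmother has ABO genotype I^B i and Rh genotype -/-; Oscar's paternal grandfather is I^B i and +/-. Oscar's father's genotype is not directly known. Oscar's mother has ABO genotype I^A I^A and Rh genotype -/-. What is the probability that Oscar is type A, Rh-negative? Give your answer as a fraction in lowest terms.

3/8

Oscar's father's ABO genotype from I^B i × I^B i: 1/4 I^B I^B, 1/2 I^B i, 1/4 i i.
Crossing each possibility with the mother I^A I^A and summing P(type A): 1/4·0 + 1/2·1/2 + 1/4·1 = 1/2.
Similarly for Rh via the father's Rh distribution: P(Rh-) = 3/4.
Independent loci: 1/2 × 3/4 = 3/8.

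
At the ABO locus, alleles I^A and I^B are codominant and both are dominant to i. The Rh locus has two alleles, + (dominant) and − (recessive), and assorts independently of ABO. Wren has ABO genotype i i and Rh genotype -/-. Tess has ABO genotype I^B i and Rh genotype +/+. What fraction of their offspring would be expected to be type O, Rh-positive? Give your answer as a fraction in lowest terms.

ABO cross i i × I^B i → offspring phenotypes: 1/2 O, 1/2 B.
Rh cross -/- × +/+ → 1 Rh+.
Independent loci: P(type O, Rh-positive) = 1/2 × 1 = 1/2.

1/2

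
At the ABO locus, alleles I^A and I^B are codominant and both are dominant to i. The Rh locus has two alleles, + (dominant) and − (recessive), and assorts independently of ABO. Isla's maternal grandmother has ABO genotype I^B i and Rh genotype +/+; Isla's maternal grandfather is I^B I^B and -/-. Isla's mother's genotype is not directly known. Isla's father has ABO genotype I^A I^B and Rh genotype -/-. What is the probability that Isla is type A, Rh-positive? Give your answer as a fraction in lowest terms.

Isla's mother's ABO genotype from I^B i × I^B I^B: 1/2 I^B I^B, 1/2 I^B i.
Crossing each possibility with the father I^A I^B and summing P(type A): 1/2·0 + 1/2·1/4 = 1/8.
Similarly for Rh via the mother's Rh distribution: P(Rh+) = 1/2.
Independent loci: 1/8 × 1/2 = 1/16.

1/16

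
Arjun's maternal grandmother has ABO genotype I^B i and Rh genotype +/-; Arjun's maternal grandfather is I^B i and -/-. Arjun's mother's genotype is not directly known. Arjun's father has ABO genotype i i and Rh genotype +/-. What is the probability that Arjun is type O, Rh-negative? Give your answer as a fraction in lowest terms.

Arjun's mother's ABO genotype from I^B i × I^B i: 1/4 I^B I^B, 1/2 I^B i, 1/4 i i.
Crossing each possibility with the father i i and summing P(type O): 1/4·0 + 1/2·1/2 + 1/4·1 = 1/2.
Similarly for Rh via the mother's Rh distribution: P(Rh-) = 3/8.
Independent loci: 1/2 × 3/8 = 3/16.

3/16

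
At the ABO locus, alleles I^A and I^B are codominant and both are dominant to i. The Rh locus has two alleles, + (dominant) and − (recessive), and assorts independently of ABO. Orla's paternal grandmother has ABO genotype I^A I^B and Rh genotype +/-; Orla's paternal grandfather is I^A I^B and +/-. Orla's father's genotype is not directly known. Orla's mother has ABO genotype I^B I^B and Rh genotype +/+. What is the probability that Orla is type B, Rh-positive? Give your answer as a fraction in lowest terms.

1/2

Orla's father's ABO genotype from I^A I^B × I^A I^B: 1/4 I^A I^A, 1/2 I^A I^B, 1/4 I^B I^B.
Crossing each possibility with the mother I^B I^B and summing P(type B): 1/4·0 + 1/2·1/2 + 1/4·1 = 1/2.
Similarly for Rh via the father's Rh distribution: P(Rh+) = 1.
Independent loci: 1/2 × 1 = 1/2.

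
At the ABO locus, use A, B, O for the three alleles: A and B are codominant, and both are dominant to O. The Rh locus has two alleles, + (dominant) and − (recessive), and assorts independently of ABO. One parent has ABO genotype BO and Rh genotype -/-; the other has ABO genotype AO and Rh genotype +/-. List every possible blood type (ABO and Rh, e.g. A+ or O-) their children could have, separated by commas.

O+, O-, A+, A-, B+, B-, AB+, AB-

Gametes from BO × AO give offspring ABO genotypes AB, AO, BO, OO, i.e. phenotypes O, A, B, AB.
Rh cross -/- × +/- → phenotypes Rh+, Rh-.
Combining independently: O+, O-, A+, A-, B+, B-, AB+, AB-.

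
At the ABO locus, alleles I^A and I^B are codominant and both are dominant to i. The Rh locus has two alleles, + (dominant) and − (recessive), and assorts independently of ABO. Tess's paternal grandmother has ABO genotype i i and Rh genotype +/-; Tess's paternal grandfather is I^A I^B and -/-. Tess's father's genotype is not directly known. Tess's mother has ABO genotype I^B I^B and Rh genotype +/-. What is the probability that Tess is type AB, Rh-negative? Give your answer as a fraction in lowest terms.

Tess's father's ABO genotype from i i × I^A I^B: 1/2 I^A i, 1/2 I^B i.
Crossing each possibility with the mother I^B I^B and summing P(type AB): 1/2·1/2 + 1/2·0 = 1/4.
Similarly for Rh via the father's Rh distribution: P(Rh-) = 3/8.
Independent loci: 1/4 × 3/8 = 3/32.

3/32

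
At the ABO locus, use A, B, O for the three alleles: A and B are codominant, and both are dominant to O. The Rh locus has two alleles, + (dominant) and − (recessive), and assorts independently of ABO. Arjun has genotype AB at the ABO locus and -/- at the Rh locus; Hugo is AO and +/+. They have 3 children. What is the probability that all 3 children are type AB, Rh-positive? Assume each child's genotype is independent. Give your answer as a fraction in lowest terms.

1/64

ABO cross AB × AO → 1/2 A, 1/4 B, 1/4 AB.
Rh cross -/- × +/+ → 1 Rh+; so P(type AB, Rh-positive) = 1/4 × 1 = 1/4 per child.
All 3 independent: (1/4)^3 = 1/64.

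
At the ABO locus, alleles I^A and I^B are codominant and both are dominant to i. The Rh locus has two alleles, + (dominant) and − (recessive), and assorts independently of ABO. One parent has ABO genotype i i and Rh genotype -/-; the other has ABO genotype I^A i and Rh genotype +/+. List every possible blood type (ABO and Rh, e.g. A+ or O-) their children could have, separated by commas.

O+, A+

Gametes from i i × I^A i give offspring ABO genotypes I^A i, i i, i.e. phenotypes O, A.
Rh cross -/- × +/+ → phenotypes Rh+.
Combining independently: O+, A+.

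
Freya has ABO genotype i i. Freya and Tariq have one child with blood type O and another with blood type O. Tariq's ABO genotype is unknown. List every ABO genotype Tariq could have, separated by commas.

I^A i, I^B i, i i

For each candidate genotype of Tariq, check whether crossing it with i i can produce every observed child phenotype.
  I^A I^A → possible child types {A} ✗
  I^A I^B → possible child types {A, B} ✗
  I^A i → possible child types {O, A} ✓
  I^B I^B → possible child types {B} ✗
  I^B i → possible child types {O, B} ✓
  i i → possible child types {O} ✓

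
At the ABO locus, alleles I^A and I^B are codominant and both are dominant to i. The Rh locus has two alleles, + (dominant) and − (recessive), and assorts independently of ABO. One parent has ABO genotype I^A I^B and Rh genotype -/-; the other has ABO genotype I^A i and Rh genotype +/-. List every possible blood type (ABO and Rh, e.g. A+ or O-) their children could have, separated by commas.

Gametes from I^A I^B × I^A i give offspring ABO genotypes I^A I^A, I^A I^B, I^A i, I^B i, i.e. phenotypes A, B, AB.
Rh cross -/- × +/- → phenotypes Rh+, Rh-.
Combining independently: A+, A-, B+, B-, AB+, AB-.

A+, A-, B+, B-, AB+, AB-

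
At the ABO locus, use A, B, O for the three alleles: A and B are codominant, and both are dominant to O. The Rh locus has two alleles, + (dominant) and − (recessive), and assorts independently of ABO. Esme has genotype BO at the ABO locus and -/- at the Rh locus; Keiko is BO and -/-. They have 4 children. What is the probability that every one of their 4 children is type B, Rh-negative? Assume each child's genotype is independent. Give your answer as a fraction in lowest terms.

ABO cross BO × BO → 1/4 O, 3/4 B.
Rh cross -/- × -/- → 1 Rh-; so P(type B, Rh-negative) = 3/4 × 1 = 3/4 per child.
All 4 independent: (3/4)^4 = 81/256.

81/256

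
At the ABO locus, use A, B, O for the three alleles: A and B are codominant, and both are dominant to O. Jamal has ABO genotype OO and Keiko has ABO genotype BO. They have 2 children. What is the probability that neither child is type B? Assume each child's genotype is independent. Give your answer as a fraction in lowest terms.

ABO cross OO × BO → 1/2 O, 1/2 B.
So P(type B) = 1/2 per child.
P(not type B) = 1/2 for one child; (1/2)^2 = 1/4.

1/4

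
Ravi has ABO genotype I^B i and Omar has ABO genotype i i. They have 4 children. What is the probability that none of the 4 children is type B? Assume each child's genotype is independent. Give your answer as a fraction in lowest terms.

ABO cross I^B i × i i → 1/2 O, 1/2 B.
So P(type B) = 1/2 per child.
P(not type B) = 1/2 for one child; (1/2)^4 = 1/16.

1/16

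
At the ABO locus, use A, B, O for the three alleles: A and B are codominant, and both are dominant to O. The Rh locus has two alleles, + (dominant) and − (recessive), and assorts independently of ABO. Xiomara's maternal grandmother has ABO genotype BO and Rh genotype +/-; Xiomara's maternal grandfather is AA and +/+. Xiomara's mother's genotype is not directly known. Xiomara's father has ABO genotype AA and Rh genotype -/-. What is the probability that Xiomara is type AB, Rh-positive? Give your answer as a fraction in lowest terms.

3/16

Xiomara's mother's ABO genotype from BO × AA: 1/2 AB, 1/2 AO.
Crossing each possibility with the father AA and summing P(type AB): 1/2·1/2 + 1/2·0 = 1/4.
Similarly for Rh via the mother's Rh distribution: P(Rh+) = 3/4.
Independent loci: 1/4 × 3/4 = 3/16.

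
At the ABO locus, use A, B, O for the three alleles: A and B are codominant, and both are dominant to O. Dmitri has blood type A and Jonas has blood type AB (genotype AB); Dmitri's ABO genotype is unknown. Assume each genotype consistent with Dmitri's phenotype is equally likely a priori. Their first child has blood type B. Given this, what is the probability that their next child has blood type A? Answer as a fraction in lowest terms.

Possible genotypes: Dmitri ∈ {AA, AO}; Jonas ∈ {AB}.
Weight each parental genotype pair by prior × P(type-B child):
  AO × AB: posterior weight 1; P(next child type A) = 1/2.
Weighted sum = 1/2.

1/2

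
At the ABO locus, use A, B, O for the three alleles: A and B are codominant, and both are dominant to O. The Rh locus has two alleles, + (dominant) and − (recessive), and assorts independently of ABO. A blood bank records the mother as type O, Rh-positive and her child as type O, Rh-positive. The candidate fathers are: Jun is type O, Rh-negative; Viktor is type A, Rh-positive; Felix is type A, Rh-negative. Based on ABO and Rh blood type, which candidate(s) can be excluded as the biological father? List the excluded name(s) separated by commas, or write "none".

A candidate is excluded only if no genotype consistent with his phenotype could produce a type O, Rh-positive child with a type O, Rh-positive mother.
Every candidate has at least one consistent genotype combination, so none can be excluded.

none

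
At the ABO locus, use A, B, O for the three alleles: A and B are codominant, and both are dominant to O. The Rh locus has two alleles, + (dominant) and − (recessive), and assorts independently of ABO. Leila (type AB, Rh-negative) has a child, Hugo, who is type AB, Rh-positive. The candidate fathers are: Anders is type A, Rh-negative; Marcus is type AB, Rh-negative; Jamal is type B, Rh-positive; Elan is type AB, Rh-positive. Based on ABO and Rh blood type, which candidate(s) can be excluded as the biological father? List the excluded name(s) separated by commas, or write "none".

A candidate is excluded only if no genotype consistent with his phenotype could produce a type AB, Rh-positive child with a type AB, Rh-negative mother.
Anders (type A, Rh-): no genotype consistent with that phenotype can produce a type-AB Rh+ child with a type-AB mother.
Marcus (type AB, Rh-): no genotype consistent with that phenotype can produce a type-AB Rh+ child with a type-AB mother.

Anders, Marcus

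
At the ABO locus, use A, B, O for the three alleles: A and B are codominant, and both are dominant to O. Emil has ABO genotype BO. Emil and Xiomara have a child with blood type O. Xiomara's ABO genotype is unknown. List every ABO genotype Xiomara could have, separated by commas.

For each candidate genotype of Xiomara, check whether crossing it with BO can produce every observed child phenotype.
  AA → possible child types {A, AB} ✗
  AB → possible child types {A, B, AB} ✗
  AO → possible child types {O, A, B, AB} ✓
  BB → possible child types {B} ✗
  BO → possible child types {O, B} ✓
  OO → possible child types {O, B} ✓

AO, BO, OO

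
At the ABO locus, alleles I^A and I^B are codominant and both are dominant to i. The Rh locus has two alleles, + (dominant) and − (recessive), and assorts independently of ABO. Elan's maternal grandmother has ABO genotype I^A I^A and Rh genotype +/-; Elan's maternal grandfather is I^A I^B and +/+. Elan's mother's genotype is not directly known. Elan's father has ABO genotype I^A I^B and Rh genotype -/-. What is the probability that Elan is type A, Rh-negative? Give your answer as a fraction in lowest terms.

Elan's mother's ABO genotype from I^A I^A × I^A I^B: 1/2 I^A I^A, 1/2 I^A I^B.
Crossing each possibility with the father I^A I^B and summing P(type A): 1/2·1/2 + 1/2·1/4 = 3/8.
Similarly for Rh via the mother's Rh distribution: P(Rh-) = 1/4.
Independent loci: 3/8 × 1/4 = 3/32.

3/32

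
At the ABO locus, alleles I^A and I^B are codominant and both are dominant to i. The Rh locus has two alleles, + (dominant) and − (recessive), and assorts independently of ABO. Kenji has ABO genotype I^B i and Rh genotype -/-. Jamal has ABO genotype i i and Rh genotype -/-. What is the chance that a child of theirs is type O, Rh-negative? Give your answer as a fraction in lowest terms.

ABO cross I^B i × i i → offspring phenotypes: 1/2 O, 1/2 B.
Rh cross -/- × -/- → 1 Rh-.
Independent loci: P(type O, Rh-negative) = 1/2 × 1 = 1/2.

1/2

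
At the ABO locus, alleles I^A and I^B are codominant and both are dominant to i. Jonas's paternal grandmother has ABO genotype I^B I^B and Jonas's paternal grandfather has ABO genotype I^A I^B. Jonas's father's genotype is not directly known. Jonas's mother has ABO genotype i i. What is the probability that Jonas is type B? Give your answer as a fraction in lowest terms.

Jonas's father's ABO genotype from I^B I^B × I^A I^B: 1/2 I^A I^B, 1/2 I^B I^B.
Crossing each possibility with the mother i i and summing P(type B): 1/2·1/2 + 1/2·1 = 3/4.

3/4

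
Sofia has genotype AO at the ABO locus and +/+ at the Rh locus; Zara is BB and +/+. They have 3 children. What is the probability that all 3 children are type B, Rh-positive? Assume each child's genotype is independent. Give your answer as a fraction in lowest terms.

ABO cross AO × BB → 1/2 B, 1/2 AB.
Rh cross +/+ × +/+ → 1 Rh+; so P(type B, Rh-positive) = 1/2 × 1 = 1/2 per child.
All 3 independent: (1/2)^3 = 1/8.

1/8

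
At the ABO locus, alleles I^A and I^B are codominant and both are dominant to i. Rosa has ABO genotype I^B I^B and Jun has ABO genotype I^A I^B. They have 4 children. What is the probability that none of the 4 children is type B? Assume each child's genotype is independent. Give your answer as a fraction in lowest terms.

1/16

ABO cross I^B I^B × I^A I^B → 1/2 B, 1/2 AB.
So P(type B) = 1/2 per child.
P(not type B) = 1/2 for one child; (1/2)^4 = 1/16.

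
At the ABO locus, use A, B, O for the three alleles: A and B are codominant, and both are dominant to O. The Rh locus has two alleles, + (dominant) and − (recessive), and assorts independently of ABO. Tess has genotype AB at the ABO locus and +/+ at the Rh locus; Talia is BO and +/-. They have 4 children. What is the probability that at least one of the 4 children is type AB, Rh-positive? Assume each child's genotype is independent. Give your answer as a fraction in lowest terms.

175/256

ABO cross AB × BO → 1/4 A, 1/2 B, 1/4 AB.
Rh cross +/+ × +/- → 1 Rh+; so P(type AB, Rh-positive) = 1/4 × 1 = 1/4 per child.
P(none) = (3/4)^4 = 81/256; P(at least one) = 1 − 81/256 = 175/256.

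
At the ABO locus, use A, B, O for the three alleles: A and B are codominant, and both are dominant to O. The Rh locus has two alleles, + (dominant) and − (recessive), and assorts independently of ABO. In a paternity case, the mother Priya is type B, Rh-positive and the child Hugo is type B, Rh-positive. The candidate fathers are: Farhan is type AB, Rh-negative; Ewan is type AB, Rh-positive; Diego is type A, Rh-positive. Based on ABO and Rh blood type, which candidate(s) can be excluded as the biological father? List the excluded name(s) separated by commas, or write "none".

A candidate is excluded only if no genotype consistent with his phenotype could produce a type B, Rh-positive child with a type B, Rh-positive mother.
Every candidate has at least one consistent genotype combination, so none can be excluded.

none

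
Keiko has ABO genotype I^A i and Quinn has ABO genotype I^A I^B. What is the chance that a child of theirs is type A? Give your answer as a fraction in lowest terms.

ABO cross I^A i × I^A I^B → offspring phenotypes: 1/2 A, 1/4 B, 1/4 AB.
So P(type A) = 1/2.

1/2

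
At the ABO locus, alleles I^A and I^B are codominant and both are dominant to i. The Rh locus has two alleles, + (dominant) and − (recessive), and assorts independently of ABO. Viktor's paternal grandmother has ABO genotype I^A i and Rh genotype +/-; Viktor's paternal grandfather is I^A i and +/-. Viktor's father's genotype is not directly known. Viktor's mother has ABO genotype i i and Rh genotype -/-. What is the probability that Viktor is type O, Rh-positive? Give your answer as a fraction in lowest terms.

1/4

Viktor's father's ABO genotype from I^A i × I^A i: 1/4 I^A I^A, 1/2 I^A i, 1/4 i i.
Crossing each possibility with the mother i i and summing P(type O): 1/4·0 + 1/2·1/2 + 1/4·1 = 1/2.
Similarly for Rh via the father's Rh distribution: P(Rh+) = 1/2.
Independent loci: 1/2 × 1/2 = 1/4.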